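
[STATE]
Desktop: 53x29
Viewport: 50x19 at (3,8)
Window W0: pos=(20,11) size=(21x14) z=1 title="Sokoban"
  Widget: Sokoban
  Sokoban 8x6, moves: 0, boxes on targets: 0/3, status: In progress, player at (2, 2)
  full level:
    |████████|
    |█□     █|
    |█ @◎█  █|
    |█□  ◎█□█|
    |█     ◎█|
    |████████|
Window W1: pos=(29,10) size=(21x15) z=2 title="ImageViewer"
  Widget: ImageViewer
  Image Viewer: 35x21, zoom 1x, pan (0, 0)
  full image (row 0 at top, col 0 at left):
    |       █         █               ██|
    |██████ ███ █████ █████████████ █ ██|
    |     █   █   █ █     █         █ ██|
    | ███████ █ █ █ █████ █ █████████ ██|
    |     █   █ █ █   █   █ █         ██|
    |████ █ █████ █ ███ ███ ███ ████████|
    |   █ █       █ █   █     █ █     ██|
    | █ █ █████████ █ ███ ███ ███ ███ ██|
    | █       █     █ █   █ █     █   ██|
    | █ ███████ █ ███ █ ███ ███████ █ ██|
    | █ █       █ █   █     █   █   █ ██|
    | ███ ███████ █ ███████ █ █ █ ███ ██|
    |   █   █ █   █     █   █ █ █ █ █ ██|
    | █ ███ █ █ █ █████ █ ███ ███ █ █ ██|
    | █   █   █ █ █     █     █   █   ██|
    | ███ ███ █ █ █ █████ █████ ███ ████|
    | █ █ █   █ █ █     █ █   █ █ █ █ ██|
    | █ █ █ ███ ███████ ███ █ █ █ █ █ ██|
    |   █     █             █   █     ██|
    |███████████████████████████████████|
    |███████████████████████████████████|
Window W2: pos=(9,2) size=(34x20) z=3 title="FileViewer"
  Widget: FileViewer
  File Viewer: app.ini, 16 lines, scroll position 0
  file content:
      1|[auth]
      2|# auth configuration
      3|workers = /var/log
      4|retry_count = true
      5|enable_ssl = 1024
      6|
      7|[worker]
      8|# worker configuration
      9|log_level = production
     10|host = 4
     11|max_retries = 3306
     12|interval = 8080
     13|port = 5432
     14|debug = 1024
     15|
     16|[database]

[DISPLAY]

      ┃retry_count = true             ░┃          
      ┃enable_ssl = 1024              ░┃          
      ┃                               ░┃━━━━━━┓   
      ┃[worker]                       ░┃      ┃   
      ┃# worker configuration         ░┃──────┨   
      ┃log_level = production         ░┃    █ ┃   
      ┃host = 4                       ░┃███ ██┃   
      ┃max_retries = 3306             ░┃█ █   ┃   
      ┃interval = 8080                ░┃█ ████┃   
      ┃port = 5432                    ░┃█   █ ┃   
      ┃debug = 1024                   ░┃█ ███ ┃   
      ┃                               ░┃█ █   ┃   
      ┃[database]                     ▼┃█ █ ██┃   
      ┗━━━━━━━━━━━━━━━━━━━━━━━━━━━━━━━━┛  █ █ ┃   
                 ┃        ┃ █ ███████ █ ███ █ ┃   
                 ┃        ┃ █ █       █ █   █ ┃   
                 ┗━━━━━━━━┗━━━━━━━━━━━━━━━━━━━┛   
                                                  
                                                  


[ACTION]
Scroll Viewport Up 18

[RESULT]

                                                  
                                                  
      ┏━━━━━━━━━━━━━━━━━━━━━━━━━━━━━━━━┓          
      ┃ FileViewer                     ┃          
      ┠────────────────────────────────┨          
      ┃[auth]                         ▲┃          
      ┃# auth configuration           █┃          
      ┃workers = /var/log             ░┃          
      ┃retry_count = true             ░┃          
      ┃enable_ssl = 1024              ░┃          
      ┃                               ░┃━━━━━━┓   
      ┃[worker]                       ░┃      ┃   
      ┃# worker configuration         ░┃──────┨   
      ┃log_level = production         ░┃    █ ┃   
      ┃host = 4                       ░┃███ ██┃   
      ┃max_retries = 3306             ░┃█ █   ┃   
      ┃interval = 8080                ░┃█ ████┃   
      ┃port = 5432                    ░┃█   █ ┃   
      ┃debug = 1024                   ░┃█ ███ ┃   


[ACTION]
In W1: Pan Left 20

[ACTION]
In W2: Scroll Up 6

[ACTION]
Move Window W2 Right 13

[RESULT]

                                                  
                                                  
                ┏━━━━━━━━━━━━━━━━━━━━━━━━━━━━━━━━┓
                ┃ FileViewer                     ┃
                ┠────────────────────────────────┨
                ┃[auth]                         ▲┃
                ┃# auth configuration           █┃
                ┃workers = /var/log             ░┃
                ┃retry_count = true             ░┃
                ┃enable_ssl = 1024              ░┃
                ┃                               ░┃
                ┃[worker]                       ░┃
                ┃# worker configuration         ░┃
                ┃log_level = production         ░┃
                ┃host = 4                       ░┃
                ┃max_retries = 3306             ░┃
                ┃interval = 8080                ░┃
                ┃port = 5432                    ░┃
                ┃debug = 1024                   ░┃


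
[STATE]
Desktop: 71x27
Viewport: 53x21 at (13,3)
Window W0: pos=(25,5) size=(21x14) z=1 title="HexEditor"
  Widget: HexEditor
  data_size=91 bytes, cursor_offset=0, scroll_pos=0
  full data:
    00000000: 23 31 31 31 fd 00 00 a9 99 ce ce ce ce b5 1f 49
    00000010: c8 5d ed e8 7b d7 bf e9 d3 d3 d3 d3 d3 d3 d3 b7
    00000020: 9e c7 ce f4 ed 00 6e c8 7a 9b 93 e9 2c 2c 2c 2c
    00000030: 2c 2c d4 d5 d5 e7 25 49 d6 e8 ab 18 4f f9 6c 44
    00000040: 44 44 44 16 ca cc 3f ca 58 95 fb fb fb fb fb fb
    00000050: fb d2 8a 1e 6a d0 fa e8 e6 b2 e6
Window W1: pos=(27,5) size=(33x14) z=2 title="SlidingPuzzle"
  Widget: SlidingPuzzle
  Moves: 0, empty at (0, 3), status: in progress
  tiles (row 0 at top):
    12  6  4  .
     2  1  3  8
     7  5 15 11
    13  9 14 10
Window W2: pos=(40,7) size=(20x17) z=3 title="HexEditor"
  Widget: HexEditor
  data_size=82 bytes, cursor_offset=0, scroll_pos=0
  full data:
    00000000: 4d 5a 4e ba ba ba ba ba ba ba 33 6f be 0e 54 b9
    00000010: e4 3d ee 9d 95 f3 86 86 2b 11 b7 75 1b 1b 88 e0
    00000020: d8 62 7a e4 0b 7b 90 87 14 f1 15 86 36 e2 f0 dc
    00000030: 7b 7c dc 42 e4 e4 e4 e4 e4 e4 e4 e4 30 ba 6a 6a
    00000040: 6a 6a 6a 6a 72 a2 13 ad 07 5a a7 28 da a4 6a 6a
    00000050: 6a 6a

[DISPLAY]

                                                     
                                                     
            ┏━┏━━━━━━━━━━━━━━━━━━━━━━━━━━━━━━━┓      
            ┃ ┃ SlidingPuzzle                 ┃      
            ┠─┠────────────┏━━━━━━━━━━━━━━━━━━┓      
            ┃0┃┌────┬────┬─┃ HexEditor        ┃      
            ┃0┃│ 12 │  6 │ ┠──────────────────┨      
            ┃0┃├────┼────┼─┃00000000  4D 5a 4e┃      
            ┃0┃│  2 │  1 │ ┃00000010  e4 3d ee┃      
            ┃0┃├────┼────┼─┃00000020  d8 62 7a┃      
            ┃0┃│  7 │  5 │ ┃00000030  7b 7c dc┃      
            ┃ ┃├────┼────┼─┃00000040  6a 6a 6a┃      
            ┃ ┃│ 13 │  9 │ ┃00000050  6a 6a   ┃      
            ┃ ┃└────┴────┴─┃                  ┃      
            ┃ ┃Moves: 0    ┃                  ┃      
            ┗━┗━━━━━━━━━━━━┃                  ┃      
                           ┃                  ┃      
                           ┃                  ┃      
                           ┃                  ┃      
                           ┃                  ┃      
                           ┗━━━━━━━━━━━━━━━━━━┛      


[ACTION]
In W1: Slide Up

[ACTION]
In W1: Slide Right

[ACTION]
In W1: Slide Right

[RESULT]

                                                     
                                                     
            ┏━┏━━━━━━━━━━━━━━━━━━━━━━━━━━━━━━━┓      
            ┃ ┃ SlidingPuzzle                 ┃      
            ┠─┠────────────┏━━━━━━━━━━━━━━━━━━┓      
            ┃0┃┌────┬────┬─┃ HexEditor        ┃      
            ┃0┃│ 12 │  6 │ ┠──────────────────┨      
            ┃0┃├────┼────┼─┃00000000  4D 5a 4e┃      
            ┃0┃│  2 │    │ ┃00000010  e4 3d ee┃      
            ┃0┃├────┼────┼─┃00000020  d8 62 7a┃      
            ┃0┃│  7 │  5 │ ┃00000030  7b 7c dc┃      
            ┃ ┃├────┼────┼─┃00000040  6a 6a 6a┃      
            ┃ ┃│ 13 │  9 │ ┃00000050  6a 6a   ┃      
            ┃ ┃└────┴────┴─┃                  ┃      
            ┃ ┃Moves: 3    ┃                  ┃      
            ┗━┗━━━━━━━━━━━━┃                  ┃      
                           ┃                  ┃      
                           ┃                  ┃      
                           ┃                  ┃      
                           ┃                  ┃      
                           ┗━━━━━━━━━━━━━━━━━━┛      


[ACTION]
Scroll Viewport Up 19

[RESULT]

                                                     
                                                     
                                                     
                                                     
                                                     
            ┏━┏━━━━━━━━━━━━━━━━━━━━━━━━━━━━━━━┓      
            ┃ ┃ SlidingPuzzle                 ┃      
            ┠─┠────────────┏━━━━━━━━━━━━━━━━━━┓      
            ┃0┃┌────┬────┬─┃ HexEditor        ┃      
            ┃0┃│ 12 │  6 │ ┠──────────────────┨      
            ┃0┃├────┼────┼─┃00000000  4D 5a 4e┃      
            ┃0┃│  2 │    │ ┃00000010  e4 3d ee┃      
            ┃0┃├────┼────┼─┃00000020  d8 62 7a┃      
            ┃0┃│  7 │  5 │ ┃00000030  7b 7c dc┃      
            ┃ ┃├────┼────┼─┃00000040  6a 6a 6a┃      
            ┃ ┃│ 13 │  9 │ ┃00000050  6a 6a   ┃      
            ┃ ┃└────┴────┴─┃                  ┃      
            ┃ ┃Moves: 3    ┃                  ┃      
            ┗━┗━━━━━━━━━━━━┃                  ┃      
                           ┃                  ┃      
                           ┃                  ┃      


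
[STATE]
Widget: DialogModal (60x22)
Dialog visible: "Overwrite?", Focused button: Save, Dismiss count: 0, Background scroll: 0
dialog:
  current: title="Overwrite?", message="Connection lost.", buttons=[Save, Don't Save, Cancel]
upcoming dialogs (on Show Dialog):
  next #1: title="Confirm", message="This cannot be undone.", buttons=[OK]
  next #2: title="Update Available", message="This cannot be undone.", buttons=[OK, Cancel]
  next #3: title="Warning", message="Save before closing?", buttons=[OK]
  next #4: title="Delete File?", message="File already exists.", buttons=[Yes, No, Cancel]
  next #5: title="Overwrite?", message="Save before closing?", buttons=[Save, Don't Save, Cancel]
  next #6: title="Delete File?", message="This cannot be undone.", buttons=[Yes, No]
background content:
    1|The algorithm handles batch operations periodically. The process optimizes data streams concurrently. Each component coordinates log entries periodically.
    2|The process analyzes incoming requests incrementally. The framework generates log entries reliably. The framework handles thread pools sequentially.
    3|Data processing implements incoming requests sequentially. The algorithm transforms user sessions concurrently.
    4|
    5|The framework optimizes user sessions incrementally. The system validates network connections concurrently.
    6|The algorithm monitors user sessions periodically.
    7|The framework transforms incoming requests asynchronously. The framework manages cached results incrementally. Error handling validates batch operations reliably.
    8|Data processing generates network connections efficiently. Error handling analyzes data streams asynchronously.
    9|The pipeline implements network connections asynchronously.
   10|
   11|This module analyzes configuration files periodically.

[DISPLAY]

The algorithm handles batch operations periodically. The pro
The process analyzes incoming requests incrementally. The fr
Data processing implements incoming requests sequentially. T
                                                            
The framework optimizes user sessions incrementally. The sys
The algorithm monitors user sessions periodically.          
The framework transforms incoming requests asynchronously. T
Data processing generates network connections efficiently. E
The pipeline i┌──────────────────────────────┐ynchronously. 
              │          Overwrite?          │              
This module an│       Connection lost.       │dically.      
              │ [Save]  Don't Save   Cancel  │              
              └──────────────────────────────┘              
                                                            
                                                            
                                                            
                                                            
                                                            
                                                            
                                                            
                                                            
                                                            


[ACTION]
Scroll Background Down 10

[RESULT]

This module analyzes configuration files periodically.      
                                                            
                                                            
                                                            
                                                            
                                                            
                                                            
                                                            
              ┌──────────────────────────────┐              
              │          Overwrite?          │              
              │       Connection lost.       │              
              │ [Save]  Don't Save   Cancel  │              
              └──────────────────────────────┘              
                                                            
                                                            
                                                            
                                                            
                                                            
                                                            
                                                            
                                                            
                                                            


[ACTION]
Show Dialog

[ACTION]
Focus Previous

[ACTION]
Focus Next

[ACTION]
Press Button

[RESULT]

This module analyzes configuration files periodically.      
                                                            
                                                            
                                                            
                                                            
                                                            
                                                            
                                                            
                                                            
                                                            
                                                            
                                                            
                                                            
                                                            
                                                            
                                                            
                                                            
                                                            
                                                            
                                                            
                                                            
                                                            


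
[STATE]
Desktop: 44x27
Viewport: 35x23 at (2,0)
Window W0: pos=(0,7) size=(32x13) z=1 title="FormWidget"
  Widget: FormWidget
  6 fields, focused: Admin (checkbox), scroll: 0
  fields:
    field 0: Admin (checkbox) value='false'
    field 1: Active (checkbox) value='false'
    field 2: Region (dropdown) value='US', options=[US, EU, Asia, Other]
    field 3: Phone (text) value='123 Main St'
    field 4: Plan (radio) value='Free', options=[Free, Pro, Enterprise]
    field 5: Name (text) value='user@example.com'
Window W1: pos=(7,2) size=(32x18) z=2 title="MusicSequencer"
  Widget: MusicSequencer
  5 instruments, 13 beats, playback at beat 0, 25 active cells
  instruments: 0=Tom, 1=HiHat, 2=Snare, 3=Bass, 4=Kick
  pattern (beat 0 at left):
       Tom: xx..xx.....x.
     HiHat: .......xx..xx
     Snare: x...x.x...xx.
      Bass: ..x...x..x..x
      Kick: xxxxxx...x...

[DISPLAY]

                                   
                                   
     ┏━━━━━━━━━━━━━━━━━━━━━━━━━━━━━
     ┃ MusicSequencer              
     ┠─────────────────────────────
     ┃      ▼123456789012          
     ┃   Tom██··██·····█·          
━━━━━┃ HiHat·······██··██          
FormW┃ Snare█···█·█···██·          
─────┃  Bass··█···█··█··█          
 Admi┃  Kick██████···█···          
 Acti┃                             
 Regi┃                             
 Phon┃                             
 Plan┃                             
 Name┃                             
     ┃                             
     ┃                             
     ┃                             
━━━━━┗━━━━━━━━━━━━━━━━━━━━━━━━━━━━━
                                   
                                   
                                   


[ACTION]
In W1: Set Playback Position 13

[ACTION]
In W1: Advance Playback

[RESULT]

                                   
                                   
     ┏━━━━━━━━━━━━━━━━━━━━━━━━━━━━━
     ┃ MusicSequencer              
     ┠─────────────────────────────
     ┃      0▼23456789012          
     ┃   Tom██··██·····█·          
━━━━━┃ HiHat·······██··██          
FormW┃ Snare█···█·█···██·          
─────┃  Bass··█···█··█··█          
 Admi┃  Kick██████···█···          
 Acti┃                             
 Regi┃                             
 Phon┃                             
 Plan┃                             
 Name┃                             
     ┃                             
     ┃                             
     ┃                             
━━━━━┗━━━━━━━━━━━━━━━━━━━━━━━━━━━━━
                                   
                                   
                                   


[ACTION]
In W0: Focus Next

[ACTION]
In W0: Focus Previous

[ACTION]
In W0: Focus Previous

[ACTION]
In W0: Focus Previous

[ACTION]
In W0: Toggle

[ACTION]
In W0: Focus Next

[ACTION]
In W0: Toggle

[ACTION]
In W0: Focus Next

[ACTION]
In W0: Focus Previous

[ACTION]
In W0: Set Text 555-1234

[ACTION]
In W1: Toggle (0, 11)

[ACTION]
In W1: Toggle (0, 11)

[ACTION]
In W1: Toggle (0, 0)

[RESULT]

                                   
                                   
     ┏━━━━━━━━━━━━━━━━━━━━━━━━━━━━━
     ┃ MusicSequencer              
     ┠─────────────────────────────
     ┃      0▼23456789012          
     ┃   Tom·█··██·····█·          
━━━━━┃ HiHat·······██··██          
FormW┃ Snare█···█·█···██·          
─────┃  Bass··█···█··█··█          
 Admi┃  Kick██████···█···          
 Acti┃                             
 Regi┃                             
 Phon┃                             
 Plan┃                             
 Name┃                             
     ┃                             
     ┃                             
     ┃                             
━━━━━┗━━━━━━━━━━━━━━━━━━━━━━━━━━━━━
                                   
                                   
                                   


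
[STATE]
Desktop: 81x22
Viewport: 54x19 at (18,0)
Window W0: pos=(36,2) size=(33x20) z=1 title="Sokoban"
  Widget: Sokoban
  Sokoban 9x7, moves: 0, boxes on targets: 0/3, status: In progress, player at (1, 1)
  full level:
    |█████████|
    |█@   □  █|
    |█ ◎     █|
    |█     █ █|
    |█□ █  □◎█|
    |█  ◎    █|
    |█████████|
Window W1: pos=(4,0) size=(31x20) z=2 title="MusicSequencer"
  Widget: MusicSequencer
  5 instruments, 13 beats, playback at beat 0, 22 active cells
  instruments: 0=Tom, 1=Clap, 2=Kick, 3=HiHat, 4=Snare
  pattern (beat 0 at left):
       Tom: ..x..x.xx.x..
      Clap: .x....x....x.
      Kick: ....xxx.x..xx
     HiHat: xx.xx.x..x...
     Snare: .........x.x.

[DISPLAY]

━━━━━━━━━━━━━━━━┓                                     
er              ┃                                     
────────────────┨ ┏━━━━━━━━━━━━━━━━━━━━━━━━━━━━━━━┓   
789012          ┃ ┃ Sokoban                       ┃   
██·█··          ┃ ┠───────────────────────────────┨   
····█·          ┃ ┃█████████                      ┃   
·█··██          ┃ ┃█@   □  █                      ┃   
··█···          ┃ ┃█ ◎     █                      ┃   
··█·█·          ┃ ┃█     █ █                      ┃   
                ┃ ┃█□ █  □◎█                      ┃   
                ┃ ┃█  ◎    █                      ┃   
                ┃ ┃█████████                      ┃   
                ┃ ┃Moves: 0  0/3                  ┃   
                ┃ ┃                               ┃   
                ┃ ┃                               ┃   
                ┃ ┃                               ┃   
                ┃ ┃                               ┃   
                ┃ ┃                               ┃   
                ┃ ┃                               ┃   


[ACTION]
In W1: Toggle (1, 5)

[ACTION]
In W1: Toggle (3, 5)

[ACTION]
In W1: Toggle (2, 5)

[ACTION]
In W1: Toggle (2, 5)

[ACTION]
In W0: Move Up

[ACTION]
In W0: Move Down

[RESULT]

━━━━━━━━━━━━━━━━┓                                     
er              ┃                                     
────────────────┨ ┏━━━━━━━━━━━━━━━━━━━━━━━━━━━━━━━┓   
789012          ┃ ┃ Sokoban                       ┃   
██·█··          ┃ ┠───────────────────────────────┨   
····█·          ┃ ┃█████████                      ┃   
·█··██          ┃ ┃█    □  █                      ┃   
··█···          ┃ ┃█@◎     █                      ┃   
··█·█·          ┃ ┃█     █ █                      ┃   
                ┃ ┃█□ █  □◎█                      ┃   
                ┃ ┃█  ◎    █                      ┃   
                ┃ ┃█████████                      ┃   
                ┃ ┃Moves: 1  0/3                  ┃   
                ┃ ┃                               ┃   
                ┃ ┃                               ┃   
                ┃ ┃                               ┃   
                ┃ ┃                               ┃   
                ┃ ┃                               ┃   
                ┃ ┃                               ┃   


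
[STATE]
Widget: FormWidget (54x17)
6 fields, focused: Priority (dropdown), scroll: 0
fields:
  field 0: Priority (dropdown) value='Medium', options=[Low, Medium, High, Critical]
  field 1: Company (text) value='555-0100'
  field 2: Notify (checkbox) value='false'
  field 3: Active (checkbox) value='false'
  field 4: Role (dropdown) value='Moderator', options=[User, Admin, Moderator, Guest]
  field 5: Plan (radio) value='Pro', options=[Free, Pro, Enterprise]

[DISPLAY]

> Priority:   [Medium                               ▼]
  Company:    [555-0100                              ]
  Notify:     [ ]                                     
  Active:     [ ]                                     
  Role:       [Moderator                            ▼]
  Plan:       ( ) Free  (●) Pro  ( ) Enterprise       
                                                      
                                                      
                                                      
                                                      
                                                      
                                                      
                                                      
                                                      
                                                      
                                                      
                                                      


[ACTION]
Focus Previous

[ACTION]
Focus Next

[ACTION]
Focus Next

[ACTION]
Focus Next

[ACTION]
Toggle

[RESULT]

  Priority:   [Medium                               ▼]
  Company:    [555-0100                              ]
> Notify:     [x]                                     
  Active:     [ ]                                     
  Role:       [Moderator                            ▼]
  Plan:       ( ) Free  (●) Pro  ( ) Enterprise       
                                                      
                                                      
                                                      
                                                      
                                                      
                                                      
                                                      
                                                      
                                                      
                                                      
                                                      


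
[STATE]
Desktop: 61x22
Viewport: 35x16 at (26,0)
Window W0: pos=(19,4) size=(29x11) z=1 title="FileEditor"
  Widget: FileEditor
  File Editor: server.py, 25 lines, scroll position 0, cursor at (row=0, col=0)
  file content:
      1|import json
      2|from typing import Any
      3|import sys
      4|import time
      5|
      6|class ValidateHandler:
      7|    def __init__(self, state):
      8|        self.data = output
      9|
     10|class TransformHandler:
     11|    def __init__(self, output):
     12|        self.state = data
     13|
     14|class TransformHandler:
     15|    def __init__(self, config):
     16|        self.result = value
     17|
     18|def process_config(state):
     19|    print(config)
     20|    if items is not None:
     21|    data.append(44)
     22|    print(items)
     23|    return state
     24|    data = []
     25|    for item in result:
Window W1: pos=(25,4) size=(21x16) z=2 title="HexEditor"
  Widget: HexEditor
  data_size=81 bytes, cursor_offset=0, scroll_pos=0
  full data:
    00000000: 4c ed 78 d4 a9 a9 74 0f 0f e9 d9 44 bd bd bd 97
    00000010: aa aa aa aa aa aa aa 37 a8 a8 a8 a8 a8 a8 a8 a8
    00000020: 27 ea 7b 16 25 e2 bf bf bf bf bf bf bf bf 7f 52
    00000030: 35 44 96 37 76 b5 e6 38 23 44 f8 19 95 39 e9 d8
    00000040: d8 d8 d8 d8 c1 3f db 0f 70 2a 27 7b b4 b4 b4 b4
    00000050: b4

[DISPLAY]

                                   
                                   
                                   
                                   
━━━━━━━━━━━━━━━━━━━┓━┓             
 HexEditor         ┃ ┃             
───────────────────┨─┨             
00000000  4C ed 78 ┃▲┃             
00000010  aa aa aa ┃█┃             
00000020  27 ea 7b ┃░┃             
00000030  35 44 96 ┃░┃             
00000040  d8 d8 d8 ┃░┃             
00000050  b4       ┃░┃             
                   ┃▼┃             
                   ┃━┛             
                   ┃               


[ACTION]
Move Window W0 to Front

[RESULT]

                                   
                                   
                                   
                                   
━━━━━━━━━━━━━━━━━━━━━┓             
ditor                ┃             
─────────────────────┨             
 json               ▲┃             
yping import Any    █┃             
 sys                ░┃             
 time               ░┃             
                    ░┃             
ValidateHandler:    ░┃             
f __init__(self, sta▼┃             
━━━━━━━━━━━━━━━━━━━━━┛             
                   ┃               


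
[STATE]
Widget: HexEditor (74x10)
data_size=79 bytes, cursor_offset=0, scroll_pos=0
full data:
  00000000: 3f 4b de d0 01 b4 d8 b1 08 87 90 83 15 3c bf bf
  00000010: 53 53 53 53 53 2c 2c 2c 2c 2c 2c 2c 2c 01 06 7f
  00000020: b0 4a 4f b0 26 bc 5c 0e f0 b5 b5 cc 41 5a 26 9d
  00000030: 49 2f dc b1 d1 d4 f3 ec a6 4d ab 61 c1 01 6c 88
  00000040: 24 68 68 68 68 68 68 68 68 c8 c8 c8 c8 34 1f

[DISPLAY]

00000000  3F 4b de d0 01 b4 d8 b1  08 87 90 83 15 3c bf bf  |?K...........
00000010  53 53 53 53 53 2c 2c 2c  2c 2c 2c 2c 2c 01 06 7f  |SSSSS,,,,,,,,
00000020  b0 4a 4f b0 26 bc 5c 0e  f0 b5 b5 cc 41 5a 26 9d  |.JO.&.\.....A
00000030  49 2f dc b1 d1 d4 f3 ec  a6 4d ab 61 c1 01 6c 88  |I/.......M.a.
00000040  24 68 68 68 68 68 68 68  68 c8 c8 c8 c8 34 1f     |$hhhhhhhh....
                                                                          
                                                                          
                                                                          
                                                                          
                                                                          


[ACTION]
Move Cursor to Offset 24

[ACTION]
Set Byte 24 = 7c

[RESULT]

00000000  3f 4b de d0 01 b4 d8 b1  08 87 90 83 15 3c bf bf  |?K...........
00000010  53 53 53 53 53 2c 2c 2c  7C 2c 2c 2c 2c 01 06 7f  |SSSSS,,,|,,,,
00000020  b0 4a 4f b0 26 bc 5c 0e  f0 b5 b5 cc 41 5a 26 9d  |.JO.&.\.....A
00000030  49 2f dc b1 d1 d4 f3 ec  a6 4d ab 61 c1 01 6c 88  |I/.......M.a.
00000040  24 68 68 68 68 68 68 68  68 c8 c8 c8 c8 34 1f     |$hhhhhhhh....
                                                                          
                                                                          
                                                                          
                                                                          
                                                                          


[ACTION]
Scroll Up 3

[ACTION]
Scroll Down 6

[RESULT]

00000040  24 68 68 68 68 68 68 68  68 c8 c8 c8 c8 34 1f     |$hhhhhhhh....
                                                                          
                                                                          
                                                                          
                                                                          
                                                                          
                                                                          
                                                                          
                                                                          
                                                                          


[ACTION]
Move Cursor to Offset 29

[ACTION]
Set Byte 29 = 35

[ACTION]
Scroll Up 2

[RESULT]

00000020  b0 4a 4f b0 26 bc 5c 0e  f0 b5 b5 cc 41 5a 26 9d  |.JO.&.\.....A
00000030  49 2f dc b1 d1 d4 f3 ec  a6 4d ab 61 c1 01 6c 88  |I/.......M.a.
00000040  24 68 68 68 68 68 68 68  68 c8 c8 c8 c8 34 1f     |$hhhhhhhh....
                                                                          
                                                                          
                                                                          
                                                                          
                                                                          
                                                                          
                                                                          


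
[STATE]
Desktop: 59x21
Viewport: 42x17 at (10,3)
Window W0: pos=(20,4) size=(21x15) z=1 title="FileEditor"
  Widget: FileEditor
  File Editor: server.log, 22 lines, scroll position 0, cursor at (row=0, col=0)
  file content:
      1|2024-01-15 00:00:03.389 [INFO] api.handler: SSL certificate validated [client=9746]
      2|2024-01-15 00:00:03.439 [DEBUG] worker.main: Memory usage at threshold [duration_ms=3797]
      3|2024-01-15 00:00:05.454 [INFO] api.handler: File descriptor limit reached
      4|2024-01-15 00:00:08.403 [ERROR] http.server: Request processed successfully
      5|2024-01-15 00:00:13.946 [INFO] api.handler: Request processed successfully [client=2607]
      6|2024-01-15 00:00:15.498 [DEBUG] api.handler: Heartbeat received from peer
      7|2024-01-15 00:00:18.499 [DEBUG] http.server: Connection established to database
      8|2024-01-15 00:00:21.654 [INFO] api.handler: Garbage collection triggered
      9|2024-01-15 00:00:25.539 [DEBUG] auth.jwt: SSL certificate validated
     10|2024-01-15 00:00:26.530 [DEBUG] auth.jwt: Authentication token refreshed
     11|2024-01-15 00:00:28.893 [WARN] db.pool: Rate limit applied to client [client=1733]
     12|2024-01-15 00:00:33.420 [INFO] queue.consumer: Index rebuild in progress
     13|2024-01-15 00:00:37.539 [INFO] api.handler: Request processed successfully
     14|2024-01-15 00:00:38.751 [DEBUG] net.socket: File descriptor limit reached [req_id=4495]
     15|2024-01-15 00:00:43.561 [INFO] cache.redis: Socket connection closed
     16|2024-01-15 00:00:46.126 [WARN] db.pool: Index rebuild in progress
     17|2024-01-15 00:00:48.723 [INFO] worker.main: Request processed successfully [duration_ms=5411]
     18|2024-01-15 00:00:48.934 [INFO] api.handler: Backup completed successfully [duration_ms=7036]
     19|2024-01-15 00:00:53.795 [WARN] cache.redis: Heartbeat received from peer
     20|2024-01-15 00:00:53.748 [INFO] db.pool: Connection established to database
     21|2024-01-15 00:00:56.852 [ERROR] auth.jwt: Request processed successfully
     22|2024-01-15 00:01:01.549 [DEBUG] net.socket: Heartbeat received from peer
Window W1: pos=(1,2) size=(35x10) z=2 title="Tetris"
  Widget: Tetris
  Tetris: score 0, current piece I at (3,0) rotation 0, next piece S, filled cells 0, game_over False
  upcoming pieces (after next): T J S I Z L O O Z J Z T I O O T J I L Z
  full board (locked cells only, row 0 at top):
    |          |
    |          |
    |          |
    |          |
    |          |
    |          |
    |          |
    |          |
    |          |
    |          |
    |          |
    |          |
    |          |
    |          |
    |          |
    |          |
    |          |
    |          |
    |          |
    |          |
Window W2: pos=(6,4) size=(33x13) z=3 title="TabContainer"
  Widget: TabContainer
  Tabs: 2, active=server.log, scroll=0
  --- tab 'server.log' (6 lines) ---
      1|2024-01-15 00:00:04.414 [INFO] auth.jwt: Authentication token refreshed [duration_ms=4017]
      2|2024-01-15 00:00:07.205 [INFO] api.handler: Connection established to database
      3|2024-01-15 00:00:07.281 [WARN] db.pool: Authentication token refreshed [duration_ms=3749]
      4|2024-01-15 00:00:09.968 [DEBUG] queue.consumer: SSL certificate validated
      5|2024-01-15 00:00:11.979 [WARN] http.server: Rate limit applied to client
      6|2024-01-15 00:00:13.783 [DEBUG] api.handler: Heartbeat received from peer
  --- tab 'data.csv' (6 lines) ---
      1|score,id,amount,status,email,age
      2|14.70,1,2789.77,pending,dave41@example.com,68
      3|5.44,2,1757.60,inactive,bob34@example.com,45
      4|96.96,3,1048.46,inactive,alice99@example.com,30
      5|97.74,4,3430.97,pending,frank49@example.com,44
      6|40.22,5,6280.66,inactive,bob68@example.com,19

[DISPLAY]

                         ┃                
━━━━━━━━━━━━━━━━━━━━━━━━━━━━┓━┓           
bContainer                  ┃ ┃           
────────────────────────────┨─┨           
rver.log]│ data.csv         ┃▲┃           
────────────────────────────┃█┃           
4-01-15 00:00:04.414 [INFO] ┃░┃           
4-01-15 00:00:07.205 [INFO] ┃░┃           
4-01-15 00:00:07.281 [WARN] ┃░┃           
4-01-15 00:00:09.968 [DEBUG]┃░┃           
4-01-15 00:00:11.979 [WARN] ┃░┃           
4-01-15 00:00:13.783 [DEBUG]┃░┃           
                            ┃░┃           
━━━━━━━━━━━━━━━━━━━━━━━━━━━━┛░┃           
          ┃2024-01-15 00:00:2▼┃           
          ┗━━━━━━━━━━━━━━━━━━━┛           
                                          


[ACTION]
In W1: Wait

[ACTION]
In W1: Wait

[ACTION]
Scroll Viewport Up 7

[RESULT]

                                          
                                          
━━━━━━━━━━━━━━━━━━━━━━━━━┓                
                         ┃                
━━━━━━━━━━━━━━━━━━━━━━━━━━━━┓━┓           
bContainer                  ┃ ┃           
────────────────────────────┨─┨           
rver.log]│ data.csv         ┃▲┃           
────────────────────────────┃█┃           
4-01-15 00:00:04.414 [INFO] ┃░┃           
4-01-15 00:00:07.205 [INFO] ┃░┃           
4-01-15 00:00:07.281 [WARN] ┃░┃           
4-01-15 00:00:09.968 [DEBUG]┃░┃           
4-01-15 00:00:11.979 [WARN] ┃░┃           
4-01-15 00:00:13.783 [DEBUG]┃░┃           
                            ┃░┃           
━━━━━━━━━━━━━━━━━━━━━━━━━━━━┛░┃           
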